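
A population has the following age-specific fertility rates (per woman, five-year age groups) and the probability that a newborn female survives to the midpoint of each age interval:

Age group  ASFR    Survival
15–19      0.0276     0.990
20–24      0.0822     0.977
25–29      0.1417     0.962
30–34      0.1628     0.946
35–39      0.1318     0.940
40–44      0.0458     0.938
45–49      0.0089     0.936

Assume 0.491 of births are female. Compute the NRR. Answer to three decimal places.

1.407

Proportion female at birth = 0.491.
Each age group contributes 5 × ASFR × survival:
  15–19: 5 × 0.0276 × 0.990 = 0.13662
  20–24: 5 × 0.0822 × 0.977 = 0.40155
  25–29: 5 × 0.1417 × 0.962 = 0.68158
  30–34: 5 × 0.1628 × 0.946 = 0.77004
  35–39: 5 × 0.1318 × 0.940 = 0.61946
  40–44: 5 × 0.0458 × 0.938 = 0.21480
  45–49: 5 × 0.0089 × 0.936 = 0.04165
Sum = 2.86570
NRR = 0.491 × 2.86570 = 1.40706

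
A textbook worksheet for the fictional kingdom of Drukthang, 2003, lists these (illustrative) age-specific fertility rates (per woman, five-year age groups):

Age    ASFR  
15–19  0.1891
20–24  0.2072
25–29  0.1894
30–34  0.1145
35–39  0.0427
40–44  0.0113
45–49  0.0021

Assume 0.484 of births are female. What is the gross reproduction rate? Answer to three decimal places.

1.830

Proportion female at birth = 0.484.
Sum of ASFRs = 0.1891 + 0.2072 + 0.1894 + 0.1145 + 0.0427 + 0.0113 + 0.0021 = 0.7563
TFR = 5 × 0.7563 = 3.7815
GRR = 0.484 × 3.7815 = 1.83025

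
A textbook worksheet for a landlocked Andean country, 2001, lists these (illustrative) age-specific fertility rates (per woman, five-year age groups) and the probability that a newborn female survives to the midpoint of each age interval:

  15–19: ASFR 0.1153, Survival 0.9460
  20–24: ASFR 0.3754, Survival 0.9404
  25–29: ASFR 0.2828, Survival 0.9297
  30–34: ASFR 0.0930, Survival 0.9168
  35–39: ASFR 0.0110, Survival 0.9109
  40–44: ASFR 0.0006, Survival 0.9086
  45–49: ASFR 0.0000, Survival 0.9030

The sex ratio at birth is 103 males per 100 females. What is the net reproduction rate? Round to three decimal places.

2.022

Proportion female at birth = 100 / (100 + 103) = 0.49261.
Each age group contributes 5 × ASFR × survival:
  15–19: 5 × 0.1153 × 0.9460 = 0.54537
  20–24: 5 × 0.3754 × 0.9404 = 1.76513
  25–29: 5 × 0.2828 × 0.9297 = 1.31460
  30–34: 5 × 0.0930 × 0.9168 = 0.42631
  35–39: 5 × 0.0110 × 0.9109 = 0.05010
  40–44: 5 × 0.0006 × 0.9086 = 0.00273
  45–49: 5 × 0.0000 × 0.9030 = 0.00000
Sum = 4.10424
NRR = 0.49261 × 4.10424 = 2.02179
An NRR exceeding 1 indicates intrinsic growth under these rates.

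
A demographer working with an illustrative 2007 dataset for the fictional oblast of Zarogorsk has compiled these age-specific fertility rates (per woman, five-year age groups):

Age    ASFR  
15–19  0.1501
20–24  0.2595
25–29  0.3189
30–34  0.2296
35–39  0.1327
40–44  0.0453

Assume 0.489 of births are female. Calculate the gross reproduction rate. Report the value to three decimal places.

Proportion female at birth = 0.489.
Sum of ASFRs = 0.1501 + 0.2595 + 0.3189 + 0.2296 + 0.1327 + 0.0453 = 1.1361
TFR = 5 × 1.1361 = 5.6805
GRR = 0.489 × 5.6805 = 2.77776

2.778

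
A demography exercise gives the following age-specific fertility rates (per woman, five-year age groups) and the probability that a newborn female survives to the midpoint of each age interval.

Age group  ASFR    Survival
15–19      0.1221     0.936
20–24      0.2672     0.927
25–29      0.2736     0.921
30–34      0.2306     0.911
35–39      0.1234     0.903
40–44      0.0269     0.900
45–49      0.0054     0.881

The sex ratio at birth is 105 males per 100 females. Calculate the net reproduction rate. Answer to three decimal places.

Proportion female at birth = 100 / (100 + 105) = 0.48780.
Per-age-group product (5 × ASFR × survival probability):
  15–19: 5 × 0.1221 × 0.936 = 0.57143
  20–24: 5 × 0.2672 × 0.927 = 1.23847
  25–29: 5 × 0.2736 × 0.921 = 1.25993
  30–34: 5 × 0.2306 × 0.911 = 1.05038
  35–39: 5 × 0.1234 × 0.903 = 0.55715
  40–44: 5 × 0.0269 × 0.900 = 0.12105
  45–49: 5 × 0.0054 × 0.881 = 0.02379
Sum = 4.82220
NRR = 0.48780 × 4.82220 = 2.35227
An NRR exceeding 1 indicates intrinsic growth under these rates.

2.352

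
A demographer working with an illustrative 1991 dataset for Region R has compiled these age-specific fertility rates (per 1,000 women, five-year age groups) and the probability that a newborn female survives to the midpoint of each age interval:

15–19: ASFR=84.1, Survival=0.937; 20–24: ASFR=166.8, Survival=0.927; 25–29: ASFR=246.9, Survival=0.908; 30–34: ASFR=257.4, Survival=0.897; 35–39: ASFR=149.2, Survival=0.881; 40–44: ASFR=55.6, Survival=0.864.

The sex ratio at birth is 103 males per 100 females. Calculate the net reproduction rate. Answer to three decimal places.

Proportion female at birth = 100 / (100 + 103) = 0.49261.
Per-age-group product (5 × ASFR × survival probability):
  15–19: 5 × 84.1/1000 × 0.937 = 0.39401
  20–24: 5 × 166.8/1000 × 0.927 = 0.77312
  25–29: 5 × 246.9/1000 × 0.908 = 1.12093
  30–34: 5 × 257.4/1000 × 0.897 = 1.15444
  35–39: 5 × 149.2/1000 × 0.881 = 0.65723
  40–44: 5 × 55.6/1000 × 0.864 = 0.24019
Sum = 4.33992
NRR = 0.49261 × 4.33992 = 2.13789
With NRR above 1 the population is above replacement fertility.

2.138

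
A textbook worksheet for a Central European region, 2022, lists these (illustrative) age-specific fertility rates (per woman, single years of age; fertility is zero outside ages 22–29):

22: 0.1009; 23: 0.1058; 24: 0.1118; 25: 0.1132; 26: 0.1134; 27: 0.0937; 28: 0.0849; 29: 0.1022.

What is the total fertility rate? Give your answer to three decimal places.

0.826

Sum of ASFRs = 0.1009 + 0.1058 + 0.1118 + 0.1132 + 0.1134 + 0.0937 + 0.0849 + 0.1022 = 0.8259
TFR = 0.8259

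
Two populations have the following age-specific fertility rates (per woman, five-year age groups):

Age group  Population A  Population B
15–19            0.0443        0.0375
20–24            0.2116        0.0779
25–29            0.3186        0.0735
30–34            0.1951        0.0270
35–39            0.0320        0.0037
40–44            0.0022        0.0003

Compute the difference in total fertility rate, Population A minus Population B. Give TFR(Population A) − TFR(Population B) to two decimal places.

2.92

Population A:
  Sum of ASFRs = 0.0443 + 0.2116 + 0.3186 + 0.1951 + 0.0320 + 0.0022 = 0.8038
  TFR = 5 × 0.8038 = 4.019
Population B:
  Sum of ASFRs = 0.0375 + 0.0779 + 0.0735 + 0.0270 + 0.0037 + 0.0003 = 0.2199
  TFR = 5 × 0.2199 = 1.0995
Difference = 4.019 − 1.0995 = 2.9195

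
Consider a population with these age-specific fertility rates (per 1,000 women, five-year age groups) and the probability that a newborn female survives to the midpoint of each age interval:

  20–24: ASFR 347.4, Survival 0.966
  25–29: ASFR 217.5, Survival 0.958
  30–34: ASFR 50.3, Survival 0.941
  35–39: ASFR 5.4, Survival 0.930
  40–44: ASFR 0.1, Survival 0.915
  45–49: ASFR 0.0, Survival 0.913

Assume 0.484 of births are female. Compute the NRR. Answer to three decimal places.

1.443

Proportion female at birth = 0.484.
Survival-weighted fertility by age (5·fₓ·Sₓ):
  20–24: 5 × 347.4/1000 × 0.966 = 1.67794
  25–29: 5 × 217.5/1000 × 0.958 = 1.04183
  30–34: 5 × 50.3/1000 × 0.941 = 0.23666
  35–39: 5 × 5.4/1000 × 0.930 = 0.02511
  40–44: 5 × 0.1/1000 × 0.915 = 0.00046
  45–49: 5 × 0.0/1000 × 0.913 = 0.00000
Sum = 2.98200
NRR = 0.484 × 2.98200 = 1.44329
With NRR above 1 the population is above replacement fertility.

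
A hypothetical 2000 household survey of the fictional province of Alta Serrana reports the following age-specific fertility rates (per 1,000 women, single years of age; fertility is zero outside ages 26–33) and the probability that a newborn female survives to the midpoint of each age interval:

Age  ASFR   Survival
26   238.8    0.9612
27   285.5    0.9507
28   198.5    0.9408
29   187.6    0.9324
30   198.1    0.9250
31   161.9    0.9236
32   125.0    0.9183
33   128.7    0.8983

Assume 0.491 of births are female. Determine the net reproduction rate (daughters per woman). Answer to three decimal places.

0.700

Proportion female at birth = 0.491.
Each age group contributes 1 × ASFR × survival:
  26: 1 × 238.8/1000 × 0.9612 = 0.22953
  27: 1 × 285.5/1000 × 0.9507 = 0.27142
  28: 1 × 198.5/1000 × 0.9408 = 0.18675
  29: 1 × 187.6/1000 × 0.9324 = 0.17492
  30: 1 × 198.1/1000 × 0.9250 = 0.18324
  31: 1 × 161.9/1000 × 0.9236 = 0.14953
  32: 1 × 125.0/1000 × 0.9183 = 0.11479
  33: 1 × 128.7/1000 × 0.8983 = 0.11561
Sum = 1.42579
NRR = 0.491 × 1.42579 = 0.70006
An NRR under 1 implies long-run decline under these rates.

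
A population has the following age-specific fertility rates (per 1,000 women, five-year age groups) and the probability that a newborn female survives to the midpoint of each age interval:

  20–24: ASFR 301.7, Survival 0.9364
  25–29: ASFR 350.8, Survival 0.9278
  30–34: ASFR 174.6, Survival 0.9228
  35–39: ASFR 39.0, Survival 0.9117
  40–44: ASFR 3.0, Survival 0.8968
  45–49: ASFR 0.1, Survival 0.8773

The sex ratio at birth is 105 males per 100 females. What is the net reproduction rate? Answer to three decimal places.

1.969

Proportion female at birth = 100 / (100 + 105) = 0.48780.
Survival-weighted fertility by age (5·fₓ·Sₓ):
  20–24: 5 × 301.7/1000 × 0.9364 = 1.41256
  25–29: 5 × 350.8/1000 × 0.9278 = 1.62736
  30–34: 5 × 174.6/1000 × 0.9228 = 0.80560
  35–39: 5 × 39.0/1000 × 0.9117 = 0.17778
  40–44: 5 × 3.0/1000 × 0.8968 = 0.01345
  45–49: 5 × 0.1/1000 × 0.8773 = 0.00044
Sum = 4.03719
NRR = 0.48780 × 4.03719 = 1.96934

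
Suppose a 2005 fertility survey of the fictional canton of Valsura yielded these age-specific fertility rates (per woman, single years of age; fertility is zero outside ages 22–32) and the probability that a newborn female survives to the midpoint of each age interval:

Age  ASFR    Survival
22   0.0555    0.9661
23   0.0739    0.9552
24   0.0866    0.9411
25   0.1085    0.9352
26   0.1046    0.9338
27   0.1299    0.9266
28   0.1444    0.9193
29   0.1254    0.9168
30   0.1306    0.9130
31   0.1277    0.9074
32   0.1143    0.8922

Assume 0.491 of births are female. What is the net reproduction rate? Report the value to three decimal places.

Proportion female at birth = 0.491.
Each age group contributes 1 × ASFR × survival:
  22: 1 × 0.0555 × 0.9661 = 0.05362
  23: 1 × 0.0739 × 0.9552 = 0.07059
  24: 1 × 0.0866 × 0.9411 = 0.08150
  25: 1 × 0.1085 × 0.9352 = 0.10147
  26: 1 × 0.1046 × 0.9338 = 0.09768
  27: 1 × 0.1299 × 0.9266 = 0.12037
  28: 1 × 0.1444 × 0.9193 = 0.13275
  29: 1 × 0.1254 × 0.9168 = 0.11497
  30: 1 × 0.1306 × 0.9130 = 0.11924
  31: 1 × 0.1277 × 0.9074 = 0.11587
  32: 1 × 0.1143 × 0.8922 = 0.10198
Sum = 1.11004
NRR = 0.491 × 1.11004 = 0.54503
NRR < 1, so the cohort does not fully replace itself.

0.545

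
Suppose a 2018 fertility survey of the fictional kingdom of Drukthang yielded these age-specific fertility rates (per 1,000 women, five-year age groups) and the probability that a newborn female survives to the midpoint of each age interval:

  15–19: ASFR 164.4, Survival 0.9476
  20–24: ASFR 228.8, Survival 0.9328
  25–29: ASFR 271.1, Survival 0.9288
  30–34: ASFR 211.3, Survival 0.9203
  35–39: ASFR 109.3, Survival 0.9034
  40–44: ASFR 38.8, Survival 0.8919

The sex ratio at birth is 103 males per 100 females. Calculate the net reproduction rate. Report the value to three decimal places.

Proportion female at birth = 100 / (100 + 103) = 0.49261.
Weighting each age-specific rate by interval width and survival:
  15–19: 5 × 164.4/1000 × 0.9476 = 0.77893
  20–24: 5 × 228.8/1000 × 0.9328 = 1.06712
  25–29: 5 × 271.1/1000 × 0.9288 = 1.25899
  30–34: 5 × 211.3/1000 × 0.9203 = 0.97230
  35–39: 5 × 109.3/1000 × 0.9034 = 0.49371
  40–44: 5 × 38.8/1000 × 0.8919 = 0.17303
Sum = 4.74408
NRR = 0.49261 × 4.74408 = 2.33698
With NRR above 1 the population is above replacement fertility.

2.337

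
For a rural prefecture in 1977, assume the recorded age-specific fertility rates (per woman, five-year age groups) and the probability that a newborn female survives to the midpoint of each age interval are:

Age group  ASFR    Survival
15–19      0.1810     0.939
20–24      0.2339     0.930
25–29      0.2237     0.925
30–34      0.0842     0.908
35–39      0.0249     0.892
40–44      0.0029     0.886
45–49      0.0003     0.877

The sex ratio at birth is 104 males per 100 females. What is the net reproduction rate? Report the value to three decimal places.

1.706

Proportion female at birth = 100 / (100 + 104) = 0.49020.
Weighting each age-specific rate by interval width and survival:
  15–19: 5 × 0.1810 × 0.939 = 0.84980
  20–24: 5 × 0.2339 × 0.930 = 1.08764
  25–29: 5 × 0.2237 × 0.925 = 1.03461
  30–34: 5 × 0.0842 × 0.908 = 0.38227
  35–39: 5 × 0.0249 × 0.892 = 0.11105
  40–44: 5 × 0.0029 × 0.886 = 0.01285
  45–49: 5 × 0.0003 × 0.877 = 0.00132
Sum = 3.47954
NRR = 0.49020 × 3.47954 = 1.70567
With NRR above 1 the population is above replacement fertility.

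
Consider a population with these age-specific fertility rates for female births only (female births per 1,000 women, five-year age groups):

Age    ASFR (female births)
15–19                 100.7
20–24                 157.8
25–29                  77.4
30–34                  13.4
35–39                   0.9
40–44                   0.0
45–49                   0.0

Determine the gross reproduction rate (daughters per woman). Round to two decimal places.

Sum of female ASFRs = 100.7 + 157.8 + 77.4 + 13.4 + 0.9 + 0.0 + 0.0 = 350.2
GRR = 5 × 350.2 / 1000 = 1.751

1.75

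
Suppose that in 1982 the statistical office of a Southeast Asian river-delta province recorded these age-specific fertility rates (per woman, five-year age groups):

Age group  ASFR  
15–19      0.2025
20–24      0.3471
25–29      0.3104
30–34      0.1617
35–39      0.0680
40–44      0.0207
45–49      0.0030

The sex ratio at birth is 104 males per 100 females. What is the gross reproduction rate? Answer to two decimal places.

Proportion female at birth = 100 / (100 + 104) = 0.49020.
Sum of ASFRs = 0.2025 + 0.3471 + 0.3104 + 0.1617 + 0.0680 + 0.0207 + 0.0030 = 1.1134
TFR = 5 × 1.1134 = 5.567
GRR = 0.49020 × 5.567 = 2.72894

2.73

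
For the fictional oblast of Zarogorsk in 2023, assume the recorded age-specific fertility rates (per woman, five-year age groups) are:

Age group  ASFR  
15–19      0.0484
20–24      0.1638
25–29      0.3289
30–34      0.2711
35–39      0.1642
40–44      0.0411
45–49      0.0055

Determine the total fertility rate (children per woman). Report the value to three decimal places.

Sum of ASFRs = 0.0484 + 0.1638 + 0.3289 + 0.2711 + 0.1642 + 0.0411 + 0.0055 = 1.0230
TFR = 5 × 1.0230 = 5.115

5.115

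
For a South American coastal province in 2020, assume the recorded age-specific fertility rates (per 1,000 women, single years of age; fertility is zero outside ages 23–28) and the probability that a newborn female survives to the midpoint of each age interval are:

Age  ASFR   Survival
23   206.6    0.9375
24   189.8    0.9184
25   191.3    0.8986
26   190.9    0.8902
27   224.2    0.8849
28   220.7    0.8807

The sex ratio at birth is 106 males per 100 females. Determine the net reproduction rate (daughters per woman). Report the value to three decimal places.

Proportion female at birth = 100 / (100 + 106) = 0.48544.
Weighting each age-specific rate by interval width and survival:
  23: 1 × 206.6/1000 × 0.9375 = 0.19369
  24: 1 × 189.8/1000 × 0.9184 = 0.17431
  25: 1 × 191.3/1000 × 0.8986 = 0.17190
  26: 1 × 190.9/1000 × 0.8902 = 0.16994
  27: 1 × 224.2/1000 × 0.8849 = 0.19839
  28: 1 × 220.7/1000 × 0.8807 = 0.19437
Sum = 1.10260
NRR = 0.48544 × 1.10260 = 0.53525

0.535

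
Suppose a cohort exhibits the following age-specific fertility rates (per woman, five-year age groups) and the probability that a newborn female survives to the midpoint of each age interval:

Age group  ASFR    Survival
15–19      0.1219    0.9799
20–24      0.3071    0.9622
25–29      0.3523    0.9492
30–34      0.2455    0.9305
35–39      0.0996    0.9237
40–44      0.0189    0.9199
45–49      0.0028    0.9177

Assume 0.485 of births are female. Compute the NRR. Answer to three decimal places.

Proportion female at birth = 0.485.
Per-age-group product (5 × ASFR × survival probability):
  15–19: 5 × 0.1219 × 0.9799 = 0.59725
  20–24: 5 × 0.3071 × 0.9622 = 1.47746
  25–29: 5 × 0.3523 × 0.9492 = 1.67202
  30–34: 5 × 0.2455 × 0.9305 = 1.14219
  35–39: 5 × 0.0996 × 0.9237 = 0.46000
  40–44: 5 × 0.0189 × 0.9199 = 0.08693
  45–49: 5 × 0.0028 × 0.9177 = 0.01285
Sum = 5.44870
NRR = 0.485 × 5.44870 = 2.64262
An NRR exceeding 1 indicates intrinsic growth under these rates.

2.643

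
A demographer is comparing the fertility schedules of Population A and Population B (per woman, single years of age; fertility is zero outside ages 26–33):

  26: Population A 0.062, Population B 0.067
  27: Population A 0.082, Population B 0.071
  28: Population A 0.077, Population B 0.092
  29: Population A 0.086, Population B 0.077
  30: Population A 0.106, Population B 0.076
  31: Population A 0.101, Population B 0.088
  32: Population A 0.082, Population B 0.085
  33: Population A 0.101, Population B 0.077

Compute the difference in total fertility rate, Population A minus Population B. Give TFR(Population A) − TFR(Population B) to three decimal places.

Population A:
  Sum of ASFRs = 0.062 + 0.082 + 0.077 + 0.086 + 0.106 + 0.101 + 0.082 + 0.101 = 0.697
  TFR = 0.697
Population B:
  Sum of ASFRs = 0.067 + 0.071 + 0.092 + 0.077 + 0.076 + 0.088 + 0.085 + 0.077 = 0.633
  TFR = 0.633
Difference = 0.697 − 0.633 = 0.064

0.064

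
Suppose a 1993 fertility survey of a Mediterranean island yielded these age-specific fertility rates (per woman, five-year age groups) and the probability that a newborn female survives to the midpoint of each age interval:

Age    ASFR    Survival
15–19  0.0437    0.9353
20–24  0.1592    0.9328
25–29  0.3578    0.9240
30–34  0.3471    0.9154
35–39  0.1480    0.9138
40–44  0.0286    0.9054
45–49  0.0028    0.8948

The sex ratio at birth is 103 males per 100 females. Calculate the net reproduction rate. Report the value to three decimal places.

Proportion female at birth = 100 / (100 + 103) = 0.49261.
Survival-weighted fertility by age (5·fₓ·Sₓ):
  15–19: 5 × 0.0437 × 0.9353 = 0.20436
  20–24: 5 × 0.1592 × 0.9328 = 0.74251
  25–29: 5 × 0.3578 × 0.9240 = 1.65304
  30–34: 5 × 0.3471 × 0.9154 = 1.58868
  35–39: 5 × 0.1480 × 0.9138 = 0.67621
  40–44: 5 × 0.0286 × 0.9054 = 0.12947
  45–49: 5 × 0.0028 × 0.8948 = 0.01253
Sum = 5.00680
NRR = 0.49261 × 5.00680 = 2.46640
NRR > 1, so each generation more than replaces itself.

2.466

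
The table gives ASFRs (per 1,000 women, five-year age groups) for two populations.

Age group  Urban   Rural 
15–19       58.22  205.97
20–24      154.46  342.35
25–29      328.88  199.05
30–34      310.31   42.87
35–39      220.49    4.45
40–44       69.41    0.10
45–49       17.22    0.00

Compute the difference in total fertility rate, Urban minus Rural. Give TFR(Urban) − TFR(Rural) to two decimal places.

Urban:
  Sum of ASFRs = 58.22 + 154.46 + 328.88 + 310.31 + 220.49 + 69.41 + 17.22 = 1158.99
  TFR = 5 × 1158.99 / 1000 = 5.79495
Rural:
  Sum of ASFRs = 205.97 + 342.35 + 199.05 + 42.87 + 4.45 + 0.10 + 0.00 = 794.79
  TFR = 5 × 794.79 / 1000 = 3.97395
Difference = 5.79495 − 3.97395 = 1.821

1.82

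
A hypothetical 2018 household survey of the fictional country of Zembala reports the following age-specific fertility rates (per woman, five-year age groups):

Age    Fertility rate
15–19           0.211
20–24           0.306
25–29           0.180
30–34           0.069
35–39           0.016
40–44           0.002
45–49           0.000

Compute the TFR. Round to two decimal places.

Sum of ASFRs = 0.211 + 0.306 + 0.180 + 0.069 + 0.016 + 0.002 + 0.000 = 0.784
TFR = 5 × 0.784 = 3.92

3.92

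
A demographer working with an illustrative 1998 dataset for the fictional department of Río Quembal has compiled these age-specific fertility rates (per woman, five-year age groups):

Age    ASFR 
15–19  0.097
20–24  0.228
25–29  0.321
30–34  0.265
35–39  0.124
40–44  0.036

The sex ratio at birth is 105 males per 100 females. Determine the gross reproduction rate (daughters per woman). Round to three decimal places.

2.612

Proportion female at birth = 100 / (100 + 105) = 0.48780.
Sum of ASFRs = 0.097 + 0.228 + 0.321 + 0.265 + 0.124 + 0.036 = 1.071
TFR = 5 × 1.071 = 5.355
GRR = 0.48780 × 5.355 = 2.61217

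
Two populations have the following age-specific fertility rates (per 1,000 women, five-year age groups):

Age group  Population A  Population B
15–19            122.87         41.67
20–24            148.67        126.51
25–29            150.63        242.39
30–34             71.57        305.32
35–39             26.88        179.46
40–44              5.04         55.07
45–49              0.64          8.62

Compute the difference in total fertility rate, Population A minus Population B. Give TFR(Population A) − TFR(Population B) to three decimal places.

Population A:
  Sum of ASFRs = 122.87 + 148.67 + 150.63 + 71.57 + 26.88 + 5.04 + 0.64 = 526.30
  TFR = 5 × 526.30 / 1000 = 2.6315
Population B:
  Sum of ASFRs = 41.67 + 126.51 + 242.39 + 305.32 + 179.46 + 55.07 + 8.62 = 959.04
  TFR = 5 × 959.04 / 1000 = 4.7952
Difference = 2.6315 − 4.7952 = -2.1637

-2.164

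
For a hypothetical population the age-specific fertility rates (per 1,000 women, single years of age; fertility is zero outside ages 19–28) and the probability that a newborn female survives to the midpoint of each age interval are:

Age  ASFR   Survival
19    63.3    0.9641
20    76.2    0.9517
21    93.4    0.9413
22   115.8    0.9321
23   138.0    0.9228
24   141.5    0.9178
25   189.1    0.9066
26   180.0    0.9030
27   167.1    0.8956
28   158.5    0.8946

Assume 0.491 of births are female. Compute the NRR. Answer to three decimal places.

0.595

Proportion female at birth = 0.491.
Each age group contributes 1 × ASFR × survival:
  19: 1 × 63.3/1000 × 0.9641 = 0.06103
  20: 1 × 76.2/1000 × 0.9517 = 0.07252
  21: 1 × 93.4/1000 × 0.9413 = 0.08792
  22: 1 × 115.8/1000 × 0.9321 = 0.10794
  23: 1 × 138.0/1000 × 0.9228 = 0.12735
  24: 1 × 141.5/1000 × 0.9178 = 0.12987
  25: 1 × 189.1/1000 × 0.9066 = 0.17144
  26: 1 × 180.0/1000 × 0.9030 = 0.16254
  27: 1 × 167.1/1000 × 0.8956 = 0.14965
  28: 1 × 158.5/1000 × 0.8946 = 0.14179
Sum = 1.21205
NRR = 0.491 × 1.21205 = 0.59512
NRR < 1, so the cohort does not fully replace itself.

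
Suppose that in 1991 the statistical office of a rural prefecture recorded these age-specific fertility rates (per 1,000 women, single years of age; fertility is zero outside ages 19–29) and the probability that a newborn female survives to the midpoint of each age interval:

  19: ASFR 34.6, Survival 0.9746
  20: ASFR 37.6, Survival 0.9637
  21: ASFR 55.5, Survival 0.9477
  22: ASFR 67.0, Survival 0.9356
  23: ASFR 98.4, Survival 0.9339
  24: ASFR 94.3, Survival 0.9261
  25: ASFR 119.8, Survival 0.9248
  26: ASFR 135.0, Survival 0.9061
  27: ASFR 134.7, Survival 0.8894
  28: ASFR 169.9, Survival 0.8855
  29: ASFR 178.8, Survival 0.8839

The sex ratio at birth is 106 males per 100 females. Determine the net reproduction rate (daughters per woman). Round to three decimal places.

Proportion female at birth = 100 / (100 + 106) = 0.48544.
Per-age-group product (1 × ASFR × survival probability):
  19: 1 × 34.6/1000 × 0.9746 = 0.03372
  20: 1 × 37.6/1000 × 0.9637 = 0.03624
  21: 1 × 55.5/1000 × 0.9477 = 0.05260
  22: 1 × 67.0/1000 × 0.9356 = 0.06269
  23: 1 × 98.4/1000 × 0.9339 = 0.09190
  24: 1 × 94.3/1000 × 0.9261 = 0.08733
  25: 1 × 119.8/1000 × 0.9248 = 0.11079
  26: 1 × 135.0/1000 × 0.9061 = 0.12232
  27: 1 × 134.7/1000 × 0.8894 = 0.11980
  28: 1 × 169.9/1000 × 0.8855 = 0.15045
  29: 1 × 178.8/1000 × 0.8839 = 0.15804
Sum = 1.02588
NRR = 0.48544 × 1.02588 = 0.49800
With NRR below 1 the population is below replacement fertility.

0.498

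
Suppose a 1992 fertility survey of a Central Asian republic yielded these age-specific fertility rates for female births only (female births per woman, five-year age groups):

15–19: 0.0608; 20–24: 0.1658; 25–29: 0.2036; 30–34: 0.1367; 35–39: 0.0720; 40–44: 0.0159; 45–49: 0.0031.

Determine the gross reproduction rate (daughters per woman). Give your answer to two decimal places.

Sum of female ASFRs = 0.0608 + 0.1658 + 0.2036 + 0.1367 + 0.0720 + 0.0159 + 0.0031 = 0.6579
GRR = 5 × 0.6579 = 3.2895

3.29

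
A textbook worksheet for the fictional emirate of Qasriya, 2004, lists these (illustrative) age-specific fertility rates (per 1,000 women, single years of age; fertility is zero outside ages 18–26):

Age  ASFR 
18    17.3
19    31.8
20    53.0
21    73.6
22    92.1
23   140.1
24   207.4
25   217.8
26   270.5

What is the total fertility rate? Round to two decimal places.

1.10

Sum of ASFRs = 17.3 + 31.8 + 53.0 + 73.6 + 92.1 + 140.1 + 207.4 + 217.8 + 270.5 = 1103.6
TFR = 1103.6 / 1000 = 1.1036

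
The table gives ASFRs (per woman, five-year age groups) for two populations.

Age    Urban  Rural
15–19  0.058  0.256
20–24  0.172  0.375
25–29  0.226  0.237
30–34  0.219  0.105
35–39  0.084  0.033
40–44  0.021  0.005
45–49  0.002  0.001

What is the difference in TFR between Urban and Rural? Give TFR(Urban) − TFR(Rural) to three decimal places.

-1.150

Urban:
  Sum of ASFRs = 0.058 + 0.172 + 0.226 + 0.219 + 0.084 + 0.021 + 0.002 = 0.782
  TFR = 5 × 0.782 = 3.91
Rural:
  Sum of ASFRs = 0.256 + 0.375 + 0.237 + 0.105 + 0.033 + 0.005 + 0.001 = 1.012
  TFR = 5 × 1.012 = 5.06
Difference = 3.91 − 5.06 = -1.15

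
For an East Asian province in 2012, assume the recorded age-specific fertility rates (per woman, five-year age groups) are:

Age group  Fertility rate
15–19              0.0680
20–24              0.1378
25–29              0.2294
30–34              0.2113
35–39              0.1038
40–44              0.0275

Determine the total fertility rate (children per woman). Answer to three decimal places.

3.889

Sum of ASFRs = 0.0680 + 0.1378 + 0.2294 + 0.2113 + 0.1038 + 0.0275 = 0.7778
TFR = 5 × 0.7778 = 3.889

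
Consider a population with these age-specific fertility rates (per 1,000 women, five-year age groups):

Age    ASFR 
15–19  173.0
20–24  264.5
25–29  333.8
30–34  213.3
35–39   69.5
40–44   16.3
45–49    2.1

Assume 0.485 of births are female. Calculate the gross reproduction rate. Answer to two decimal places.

Proportion female at birth = 0.485.
Sum of ASFRs = 173.0 + 264.5 + 333.8 + 213.3 + 69.5 + 16.3 + 2.1 = 1072.5
TFR = 5 × 1072.5 / 1000 = 5.3625
GRR = 0.485 × 5.3625 = 2.60081

2.60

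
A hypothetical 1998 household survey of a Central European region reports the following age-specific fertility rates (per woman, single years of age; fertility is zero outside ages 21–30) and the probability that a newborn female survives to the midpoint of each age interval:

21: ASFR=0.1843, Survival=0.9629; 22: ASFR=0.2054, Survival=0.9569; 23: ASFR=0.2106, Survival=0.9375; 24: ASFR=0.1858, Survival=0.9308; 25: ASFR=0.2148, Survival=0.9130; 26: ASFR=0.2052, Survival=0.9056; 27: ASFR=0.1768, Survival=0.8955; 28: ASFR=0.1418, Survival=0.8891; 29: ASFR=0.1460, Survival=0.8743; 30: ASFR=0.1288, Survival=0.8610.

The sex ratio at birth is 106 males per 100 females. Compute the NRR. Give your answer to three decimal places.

Proportion female at birth = 100 / (100 + 106) = 0.48544.
Each age group contributes 1 × ASFR × survival:
  21: 1 × 0.1843 × 0.9629 = 0.17746
  22: 1 × 0.2054 × 0.9569 = 0.19655
  23: 1 × 0.2106 × 0.9375 = 0.19744
  24: 1 × 0.1858 × 0.9308 = 0.17294
  25: 1 × 0.2148 × 0.9130 = 0.19611
  26: 1 × 0.2052 × 0.9056 = 0.18583
  27: 1 × 0.1768 × 0.8955 = 0.15832
  28: 1 × 0.1418 × 0.8891 = 0.12607
  29: 1 × 0.1460 × 0.8743 = 0.12765
  30: 1 × 0.1288 × 0.8610 = 0.11090
Sum = 1.64927
NRR = 0.48544 × 1.64927 = 0.80062
An NRR under 1 implies long-run decline under these rates.

0.801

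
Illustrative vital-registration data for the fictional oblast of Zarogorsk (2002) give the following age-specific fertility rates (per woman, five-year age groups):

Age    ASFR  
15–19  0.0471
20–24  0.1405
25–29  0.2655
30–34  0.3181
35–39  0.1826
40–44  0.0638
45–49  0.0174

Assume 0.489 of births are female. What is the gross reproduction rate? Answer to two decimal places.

2.53

Proportion female at birth = 0.489.
Sum of ASFRs = 0.0471 + 0.1405 + 0.2655 + 0.3181 + 0.1826 + 0.0638 + 0.0174 = 1.0350
TFR = 5 × 1.0350 = 5.175
GRR = 0.489 × 5.175 = 2.53058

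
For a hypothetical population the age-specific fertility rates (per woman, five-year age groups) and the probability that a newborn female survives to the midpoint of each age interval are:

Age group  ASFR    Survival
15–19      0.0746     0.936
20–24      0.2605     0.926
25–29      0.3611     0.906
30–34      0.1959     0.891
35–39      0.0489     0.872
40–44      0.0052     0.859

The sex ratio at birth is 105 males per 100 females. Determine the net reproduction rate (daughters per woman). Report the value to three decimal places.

2.097

Proportion female at birth = 100 / (100 + 105) = 0.48780.
Per-age-group product (5 × ASFR × survival probability):
  15–19: 5 × 0.0746 × 0.936 = 0.34913
  20–24: 5 × 0.2605 × 0.926 = 1.20612
  25–29: 5 × 0.3611 × 0.906 = 1.63578
  30–34: 5 × 0.1959 × 0.891 = 0.87273
  35–39: 5 × 0.0489 × 0.872 = 0.21320
  40–44: 5 × 0.0052 × 0.859 = 0.02233
Sum = 4.29929
NRR = 0.48780 × 4.29929 = 2.09719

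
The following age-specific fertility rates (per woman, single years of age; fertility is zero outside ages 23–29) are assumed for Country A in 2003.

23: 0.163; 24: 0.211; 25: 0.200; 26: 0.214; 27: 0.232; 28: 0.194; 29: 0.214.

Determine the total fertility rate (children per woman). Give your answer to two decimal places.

Sum of ASFRs = 0.163 + 0.211 + 0.200 + 0.214 + 0.232 + 0.194 + 0.214 = 1.428
TFR = 1.428

1.43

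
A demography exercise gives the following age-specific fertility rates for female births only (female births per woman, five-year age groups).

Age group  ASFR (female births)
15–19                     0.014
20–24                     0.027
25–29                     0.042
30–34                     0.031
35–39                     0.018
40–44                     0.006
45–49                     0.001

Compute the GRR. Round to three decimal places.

0.695

Sum of female ASFRs = 0.014 + 0.027 + 0.042 + 0.031 + 0.018 + 0.006 + 0.001 = 0.139
GRR = 5 × 0.139 = 0.695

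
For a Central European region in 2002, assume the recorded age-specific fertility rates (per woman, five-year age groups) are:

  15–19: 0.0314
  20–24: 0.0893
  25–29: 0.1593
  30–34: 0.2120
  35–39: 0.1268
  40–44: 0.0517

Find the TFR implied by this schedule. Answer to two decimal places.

Sum of ASFRs = 0.0314 + 0.0893 + 0.1593 + 0.2120 + 0.1268 + 0.0517 = 0.6705
TFR = 5 × 0.6705 = 3.3525

3.35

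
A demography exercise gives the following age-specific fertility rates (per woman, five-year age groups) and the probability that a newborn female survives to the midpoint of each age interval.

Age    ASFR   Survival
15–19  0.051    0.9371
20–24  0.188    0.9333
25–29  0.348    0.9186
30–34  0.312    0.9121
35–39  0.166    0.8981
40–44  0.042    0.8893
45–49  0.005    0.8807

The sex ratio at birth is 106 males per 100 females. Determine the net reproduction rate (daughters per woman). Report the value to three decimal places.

Proportion female at birth = 100 / (100 + 106) = 0.48544.
Weighting each age-specific rate by interval width and survival:
  15–19: 5 × 0.051 × 0.9371 = 0.23896
  20–24: 5 × 0.188 × 0.9333 = 0.87730
  25–29: 5 × 0.348 × 0.9186 = 1.59836
  30–34: 5 × 0.312 × 0.9121 = 1.42288
  35–39: 5 × 0.166 × 0.8981 = 0.74542
  40–44: 5 × 0.042 × 0.8893 = 0.18675
  45–49: 5 × 0.005 × 0.8807 = 0.02202
Sum = 5.09169
NRR = 0.48544 × 5.09169 = 2.47171

2.472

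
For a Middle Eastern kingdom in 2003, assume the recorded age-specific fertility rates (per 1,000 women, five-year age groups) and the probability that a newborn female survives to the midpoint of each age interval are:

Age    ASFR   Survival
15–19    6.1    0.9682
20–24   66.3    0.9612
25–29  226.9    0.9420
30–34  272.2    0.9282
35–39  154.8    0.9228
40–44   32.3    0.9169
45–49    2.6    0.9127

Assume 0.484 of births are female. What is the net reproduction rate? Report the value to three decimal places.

1.720

Proportion female at birth = 0.484.
Survival-weighted fertility by age (5·fₓ·Sₓ):
  15–19: 5 × 6.1/1000 × 0.9682 = 0.02953
  20–24: 5 × 66.3/1000 × 0.9612 = 0.31864
  25–29: 5 × 226.9/1000 × 0.9420 = 1.06870
  30–34: 5 × 272.2/1000 × 0.9282 = 1.26328
  35–39: 5 × 154.8/1000 × 0.9228 = 0.71425
  40–44: 5 × 32.3/1000 × 0.9169 = 0.14808
  45–49: 5 × 2.6/1000 × 0.9127 = 0.01187
Sum = 3.55435
NRR = 0.484 × 3.55435 = 1.72031
With NRR above 1 the population is above replacement fertility.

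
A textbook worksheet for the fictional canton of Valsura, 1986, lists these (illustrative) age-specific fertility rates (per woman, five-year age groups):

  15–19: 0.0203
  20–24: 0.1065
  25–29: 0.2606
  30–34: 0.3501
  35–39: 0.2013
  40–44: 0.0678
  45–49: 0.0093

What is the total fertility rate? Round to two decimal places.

Sum of ASFRs = 0.0203 + 0.1065 + 0.2606 + 0.3501 + 0.2013 + 0.0678 + 0.0093 = 1.0159
TFR = 5 × 1.0159 = 5.0795

5.08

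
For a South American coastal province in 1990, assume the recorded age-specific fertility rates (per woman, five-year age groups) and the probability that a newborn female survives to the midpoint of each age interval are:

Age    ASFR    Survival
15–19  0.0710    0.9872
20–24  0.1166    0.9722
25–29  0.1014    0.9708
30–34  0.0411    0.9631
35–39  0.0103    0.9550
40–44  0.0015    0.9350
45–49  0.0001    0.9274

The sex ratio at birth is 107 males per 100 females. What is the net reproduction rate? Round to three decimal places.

0.804

Proportion female at birth = 100 / (100 + 107) = 0.48309.
Per-age-group product (5 × ASFR × survival probability):
  15–19: 5 × 0.0710 × 0.9872 = 0.35046
  20–24: 5 × 0.1166 × 0.9722 = 0.56679
  25–29: 5 × 0.1014 × 0.9708 = 0.49220
  30–34: 5 × 0.0411 × 0.9631 = 0.19792
  35–39: 5 × 0.0103 × 0.9550 = 0.04918
  40–44: 5 × 0.0015 × 0.9350 = 0.00701
  45–49: 5 × 0.0001 × 0.9274 = 0.00046
Sum = 1.66402
NRR = 0.48309 × 1.66402 = 0.80387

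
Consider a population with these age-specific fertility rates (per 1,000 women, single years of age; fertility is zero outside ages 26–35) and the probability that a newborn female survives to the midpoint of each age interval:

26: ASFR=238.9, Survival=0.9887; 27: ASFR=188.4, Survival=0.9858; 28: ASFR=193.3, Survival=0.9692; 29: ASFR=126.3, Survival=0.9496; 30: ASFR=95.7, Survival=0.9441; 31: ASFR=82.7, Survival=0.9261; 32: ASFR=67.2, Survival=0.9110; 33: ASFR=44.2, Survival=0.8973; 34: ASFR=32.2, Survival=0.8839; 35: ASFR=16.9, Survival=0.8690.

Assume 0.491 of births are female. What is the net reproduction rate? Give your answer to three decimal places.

0.511

Proportion female at birth = 0.491.
Each age group contributes 1 × ASFR × survival:
  26: 1 × 238.9/1000 × 0.9887 = 0.23620
  27: 1 × 188.4/1000 × 0.9858 = 0.18572
  28: 1 × 193.3/1000 × 0.9692 = 0.18735
  29: 1 × 126.3/1000 × 0.9496 = 0.11993
  30: 1 × 95.7/1000 × 0.9441 = 0.09035
  31: 1 × 82.7/1000 × 0.9261 = 0.07659
  32: 1 × 67.2/1000 × 0.9110 = 0.06122
  33: 1 × 44.2/1000 × 0.8973 = 0.03966
  34: 1 × 32.2/1000 × 0.8839 = 0.02846
  35: 1 × 16.9/1000 × 0.8690 = 0.01469
Sum = 1.04017
NRR = 0.491 × 1.04017 = 0.51072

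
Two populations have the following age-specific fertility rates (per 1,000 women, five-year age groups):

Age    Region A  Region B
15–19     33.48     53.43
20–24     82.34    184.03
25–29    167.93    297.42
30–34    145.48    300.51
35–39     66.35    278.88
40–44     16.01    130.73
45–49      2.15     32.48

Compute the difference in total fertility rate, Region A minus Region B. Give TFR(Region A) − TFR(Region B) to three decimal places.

-3.819

Region A:
  Sum of ASFRs = 33.48 + 82.34 + 167.93 + 145.48 + 66.35 + 16.01 + 2.15 = 513.74
  TFR = 5 × 513.74 / 1000 = 2.5687
Region B:
  Sum of ASFRs = 53.43 + 184.03 + 297.42 + 300.51 + 278.88 + 130.73 + 32.48 = 1277.48
  TFR = 5 × 1277.48 / 1000 = 6.3874
Difference = 2.5687 − 6.3874 = -3.8187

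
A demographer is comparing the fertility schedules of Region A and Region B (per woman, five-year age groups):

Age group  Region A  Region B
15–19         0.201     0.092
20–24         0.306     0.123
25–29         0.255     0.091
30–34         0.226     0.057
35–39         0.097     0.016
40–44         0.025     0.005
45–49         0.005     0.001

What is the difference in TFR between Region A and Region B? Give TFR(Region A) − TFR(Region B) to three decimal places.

3.650

Region A:
  Sum of ASFRs = 0.201 + 0.306 + 0.255 + 0.226 + 0.097 + 0.025 + 0.005 = 1.115
  TFR = 5 × 1.115 = 5.575
Region B:
  Sum of ASFRs = 0.092 + 0.123 + 0.091 + 0.057 + 0.016 + 0.005 + 0.001 = 0.385
  TFR = 5 × 0.385 = 1.925
Difference = 5.575 − 1.925 = 3.65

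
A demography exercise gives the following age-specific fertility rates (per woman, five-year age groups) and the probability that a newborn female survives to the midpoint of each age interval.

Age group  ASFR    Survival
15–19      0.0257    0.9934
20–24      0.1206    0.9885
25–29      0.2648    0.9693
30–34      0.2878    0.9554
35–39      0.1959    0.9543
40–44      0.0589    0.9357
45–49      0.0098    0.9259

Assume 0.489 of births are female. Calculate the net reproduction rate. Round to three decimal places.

2.268

Proportion female at birth = 0.489.
Per-age-group product (5 × ASFR × survival probability):
  15–19: 5 × 0.0257 × 0.9934 = 0.12765
  20–24: 5 × 0.1206 × 0.9885 = 0.59607
  25–29: 5 × 0.2648 × 0.9693 = 1.28335
  30–34: 5 × 0.2878 × 0.9554 = 1.37482
  35–39: 5 × 0.1959 × 0.9543 = 0.93474
  40–44: 5 × 0.0589 × 0.9357 = 0.27556
  45–49: 5 × 0.0098 × 0.9259 = 0.04537
Sum = 4.63756
NRR = 0.489 × 4.63756 = 2.26777
NRR > 1, so each generation more than replaces itself.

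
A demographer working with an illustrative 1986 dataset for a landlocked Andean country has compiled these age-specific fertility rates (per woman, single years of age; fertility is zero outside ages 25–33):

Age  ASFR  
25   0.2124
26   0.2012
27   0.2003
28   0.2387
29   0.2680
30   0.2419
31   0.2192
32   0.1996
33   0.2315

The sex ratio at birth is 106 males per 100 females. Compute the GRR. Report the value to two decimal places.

Proportion female at birth = 100 / (100 + 106) = 0.48544.
Sum of ASFRs = 0.2124 + 0.2012 + 0.2003 + 0.2387 + 0.2680 + 0.2419 + 0.2192 + 0.1996 + 0.2315 = 2.0128
TFR = 2.0128
GRR = 0.48544 × 2.0128 = 0.97709

0.98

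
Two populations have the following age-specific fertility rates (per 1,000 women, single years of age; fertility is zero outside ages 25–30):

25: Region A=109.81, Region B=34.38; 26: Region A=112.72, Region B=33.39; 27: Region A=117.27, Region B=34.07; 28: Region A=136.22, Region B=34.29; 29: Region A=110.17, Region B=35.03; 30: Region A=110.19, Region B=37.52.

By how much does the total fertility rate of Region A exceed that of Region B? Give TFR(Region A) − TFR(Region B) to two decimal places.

Region A:
  Sum of ASFRs = 109.81 + 112.72 + 117.27 + 136.22 + 110.17 + 110.19 = 696.38
  TFR = 696.38 / 1000 = 0.69638
Region B:
  Sum of ASFRs = 34.38 + 33.39 + 34.07 + 34.29 + 35.03 + 37.52 = 208.68
  TFR = 208.68 / 1000 = 0.20868
Difference = 0.69638 − 0.20868 = 0.4877

0.49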